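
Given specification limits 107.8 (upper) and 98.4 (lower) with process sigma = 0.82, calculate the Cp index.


Cp = (USL - LSL) / (6 * sigma)
= (107.8 - 98.4) / (6 * 0.82)
= 9.4000 / 4.9200
= 1.9106

1.9106


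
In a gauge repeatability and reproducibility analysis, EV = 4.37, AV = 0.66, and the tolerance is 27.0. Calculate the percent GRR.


GRR = sqrt(EV^2 + AV^2) = sqrt(4.37^2 + 0.66^2) = 4.4195588
%GRR = GRR / tol * 100 = 4.4195588 / 27.0 * 100
%GRR = 16.3687

16.3687


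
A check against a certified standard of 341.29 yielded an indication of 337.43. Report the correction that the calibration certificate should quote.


Correction = standard - reading
= 341.29 - 337.43
= 3.8600

3.8600


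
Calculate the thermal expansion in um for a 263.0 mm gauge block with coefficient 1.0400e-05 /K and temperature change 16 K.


dL = L * alpha * dT
= 263.0 * 1.0400e-05 * 16
= 0.0437632 mm
dL_um = 0.0437632 * 1000 = 43.7632 um

43.7632


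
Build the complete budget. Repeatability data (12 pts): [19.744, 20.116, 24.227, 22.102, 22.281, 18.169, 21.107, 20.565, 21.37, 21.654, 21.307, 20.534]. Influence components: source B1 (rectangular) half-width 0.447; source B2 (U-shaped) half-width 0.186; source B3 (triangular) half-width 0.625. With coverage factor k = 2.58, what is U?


mean = (19.744 + 20.116 + 24.227 + 22.102 + 22.281 + 18.169 + 21.107 + 20.565 + 21.37 + 21.654 + 21.307 + 20.534) / 12 = 21.098
s = sqrt(sum((x - mean)^2)/(n-1)) = 1.495566
u_A = s / sqrt(n) = 1.495566 / sqrt(12) = 0.43173272
u_B1 = 0.447 / sqrt(3) = 0.25807557
u_B2 = 0.186 / sqrt(2) = 0.13152186
u_B3 = 0.625 / sqrt(6) = 0.25515518
uc = sqrt(0.43173272^2 + 0.25807557^2 + 0.13152186^2 + 0.25515518^2) = 0.57913583
U = k * uc = 2.58 * 0.57913583
U = 1.4942

1.4942


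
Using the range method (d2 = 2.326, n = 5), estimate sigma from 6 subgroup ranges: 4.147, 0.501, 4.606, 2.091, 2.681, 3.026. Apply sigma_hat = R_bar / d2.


R_bar = (4.147 + 0.501 + 4.606 + 2.091 + 2.681 + 3.026) / 6
R_bar = 17.052 / 6 = 2.842
sigma_hat = R_bar / d2 = 2.842 / 2.326 = 1.2218

1.2218


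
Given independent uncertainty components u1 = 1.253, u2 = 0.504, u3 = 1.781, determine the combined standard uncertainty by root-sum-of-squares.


uc = sqrt(1.253^2 + 0.504^2 + 1.781^2)
uc = sqrt(4.995986)
uc = 2.2352

2.2352


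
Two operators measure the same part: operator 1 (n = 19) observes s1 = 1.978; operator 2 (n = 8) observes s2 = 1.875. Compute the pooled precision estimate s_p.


s_p = sqrt(((n1-1)*s1^2 + (n2-1)*s2^2) / (n1+n2-2))
numerator = (19-1)*1.978^2 + (8-1)*1.875^2 = 70.424712 + 24.609375 = 95.034087
denominator = 19 + 8 - 2 = 25
s_p^2 = 95.034087 / 25 = 3.8013635
s_p = sqrt(3.8013635) = 1.9497

1.9497


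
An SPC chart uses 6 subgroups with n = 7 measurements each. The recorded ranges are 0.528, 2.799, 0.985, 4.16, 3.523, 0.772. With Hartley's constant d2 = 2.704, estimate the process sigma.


R_bar = (0.528 + 2.799 + 0.985 + 4.16 + 3.523 + 0.772) / 6
R_bar = 12.767 / 6 = 2.1278333
sigma_hat = R_bar / d2 = 2.1278333 / 2.704 = 0.7869

0.7869


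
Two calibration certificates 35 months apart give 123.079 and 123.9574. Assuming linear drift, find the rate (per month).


rate = (v2 - v1) / months
= (123.9574 - 123.079) / 35
= 0.8784 / 35
= 0.0251

0.0251


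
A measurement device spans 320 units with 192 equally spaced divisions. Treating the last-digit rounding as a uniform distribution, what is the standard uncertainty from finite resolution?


resolution = range / divisions
resolution = 320 / 192 = 1.6666667
u_res = resolution / (2*sqrt(3))
u_res = 1.6666667 / 3.4641016
u_res = 0.4811

0.4811


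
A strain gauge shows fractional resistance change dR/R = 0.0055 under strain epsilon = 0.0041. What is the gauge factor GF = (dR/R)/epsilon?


GF = (dR/R) / epsilon
= 0.0055 / 0.0041
= 1.3415

1.3415


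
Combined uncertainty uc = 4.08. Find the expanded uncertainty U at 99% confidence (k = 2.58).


U = k * uc
U = 2.58 * 4.08
U = 10.5264

10.5264


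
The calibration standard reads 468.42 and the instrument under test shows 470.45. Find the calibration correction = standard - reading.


Correction = standard - reading
= 468.42 - 470.45
= -2.0300

-2.0300


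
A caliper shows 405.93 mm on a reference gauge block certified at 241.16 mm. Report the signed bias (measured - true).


Systematic error = measured - true
= 405.93 - 241.16
= 164.7700

164.7700


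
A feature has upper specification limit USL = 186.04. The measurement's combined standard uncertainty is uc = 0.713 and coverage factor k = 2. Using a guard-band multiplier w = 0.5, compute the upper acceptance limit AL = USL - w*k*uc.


U = k * uc = 2 * 0.713 = 1.426
guard band g = w * U = 0.5 * 1.426 = 0.713
AL = USL - g = 186.04 - 0.713
AL = 185.3270

185.3270


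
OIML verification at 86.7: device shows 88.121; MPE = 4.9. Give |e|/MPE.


e = indication - reference = 88.121 - 86.7 = 1.4210
|e| = 1.4210
ratio = |e| / MPE = 1.4210 / 4.9
ratio = 0.2900

0.2900


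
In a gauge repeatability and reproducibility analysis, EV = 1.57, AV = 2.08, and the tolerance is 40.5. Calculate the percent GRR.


GRR = sqrt(EV^2 + AV^2) = sqrt(1.57^2 + 2.08^2) = 2.6060123
%GRR = GRR / tol * 100 = 2.6060123 / 40.5 * 100
%GRR = 6.4346

6.4346


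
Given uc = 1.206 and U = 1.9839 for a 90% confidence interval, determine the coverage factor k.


k = U / uc
k = 1.9839 / 1.206
k = 1.645

1.645


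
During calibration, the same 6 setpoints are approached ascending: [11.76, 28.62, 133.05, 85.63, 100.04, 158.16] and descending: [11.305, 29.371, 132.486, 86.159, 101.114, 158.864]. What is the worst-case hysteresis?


|11.76 - 11.305| = 0.4550
|28.62 - 29.371| = 0.7510
|133.05 - 132.486| = 0.5640
|85.63 - 86.159| = 0.5290
|100.04 - 101.114| = 1.0740
|158.16 - 158.864| = 0.7040
hysteresis = max(diffs) = 1.0740

1.0740


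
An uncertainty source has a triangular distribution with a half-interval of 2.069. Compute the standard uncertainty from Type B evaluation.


u_B = half_width / sqrt(6)
u_B = 2.069 / 2.4494897
u_B = 0.8447

0.8447


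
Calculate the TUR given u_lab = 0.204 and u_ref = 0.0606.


TUR = u_lab / u_ref
= 0.204 / 0.0606
= 3.3663

3.3663


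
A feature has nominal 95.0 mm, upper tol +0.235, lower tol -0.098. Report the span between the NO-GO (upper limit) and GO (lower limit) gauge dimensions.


GO = nominal - lower_tol (smallest hole = maximum material condition)
GO = 95.0 - 0.098 = 94.902
NO-GO = nominal + upper_tol (largest hole = least material condition)
NO-GO = 95.0 + 0.235 = 95.235
spread = NO-GO - GO = 95.235 - 94.902 = 0.3330

0.3330


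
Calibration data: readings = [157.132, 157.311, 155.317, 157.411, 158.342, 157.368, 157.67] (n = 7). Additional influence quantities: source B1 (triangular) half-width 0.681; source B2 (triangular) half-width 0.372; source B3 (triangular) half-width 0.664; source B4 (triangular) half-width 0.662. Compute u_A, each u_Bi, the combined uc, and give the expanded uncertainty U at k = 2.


mean = (157.132 + 157.311 + 155.317 + 157.411 + 158.342 + 157.368 + 157.67) / 7 = 157.2215714
s = sqrt(sum((x - mean)^2)/(n-1)) = 0.92710892
u_A = s / sqrt(n) = 0.92710892 / sqrt(7) = 0.35041423
u_B1 = 0.681 / sqrt(6) = 0.27801709
u_B2 = 0.372 / sqrt(6) = 0.15186836
u_B3 = 0.664 / sqrt(6) = 0.27107686
u_B4 = 0.662 / sqrt(6) = 0.27026037
uc = sqrt(0.35041423^2 + 0.27801709^2 + 0.15186836^2 + 0.27107686^2 + 0.27026037^2) = 0.60800573
U = k * uc = 2 * 0.60800573
U = 1.2160

1.2160


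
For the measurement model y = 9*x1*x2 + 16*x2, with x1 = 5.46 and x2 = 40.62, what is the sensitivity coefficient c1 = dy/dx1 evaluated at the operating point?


y = 9*x1*x2 + 16*x2
dy/dx1 = 9*x2
Evaluate at x2 = 40.62: c1 = 9 * 40.62
c1 = 365.5800

365.5800


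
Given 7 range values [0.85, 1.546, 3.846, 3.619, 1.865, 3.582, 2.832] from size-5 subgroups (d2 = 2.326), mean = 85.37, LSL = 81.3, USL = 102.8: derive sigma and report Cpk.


R_bar = (0.85 + 1.546 + 3.846 + 3.619 + 1.865 + 3.582 + 2.832) / 7 = 2.5914286
sigma = R_bar / d2 = 2.5914286 / 2.326 = 1.1141138
Cp = (USL - LSL)/(6*sigma) = (102.8 - 81.3)/(6*1.1141138) = 3.2163
Cpu = (102.8 - 85.37)/(3*1.1141138) = 5.2149
Cpl = (85.37 - 81.3)/(3*1.1141138) = 1.2177
Cpk = min(Cpu, Cpl) = 1.2177

1.2177


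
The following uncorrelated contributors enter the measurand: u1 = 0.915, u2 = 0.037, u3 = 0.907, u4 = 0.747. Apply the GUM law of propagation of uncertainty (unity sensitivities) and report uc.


uc = sqrt(0.915^2 + 0.037^2 + 0.907^2 + 0.747^2)
uc = sqrt(2.219252)
uc = 1.4897

1.4897


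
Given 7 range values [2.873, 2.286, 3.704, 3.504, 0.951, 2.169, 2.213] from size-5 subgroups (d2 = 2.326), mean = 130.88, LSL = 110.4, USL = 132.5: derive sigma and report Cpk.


R_bar = (2.873 + 2.286 + 3.704 + 3.504 + 0.951 + 2.169 + 2.213) / 7 = 2.5285714
sigma = R_bar / d2 = 2.5285714 / 2.326 = 1.08709
Cp = (USL - LSL)/(6*sigma) = (132.5 - 110.4)/(6*1.08709) = 3.3883
Cpu = (132.5 - 130.88)/(3*1.08709) = 0.4967
Cpl = (130.88 - 110.4)/(3*1.08709) = 6.2798
Cpk = min(Cpu, Cpl) = 0.4967

0.4967


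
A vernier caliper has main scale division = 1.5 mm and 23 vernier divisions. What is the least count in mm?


LC = MSD / n_div
= 1.5 / 23
= 0.0652

0.0652


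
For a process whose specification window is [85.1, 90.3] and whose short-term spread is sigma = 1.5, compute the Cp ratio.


Cp = (USL - LSL) / (6 * sigma)
= (90.3 - 85.1) / (6 * 1.5)
= 5.2000 / 9.0000
= 0.5778

0.5778


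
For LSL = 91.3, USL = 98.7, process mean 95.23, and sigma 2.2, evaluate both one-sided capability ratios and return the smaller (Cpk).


Cpu = (USL - mean) / (3*sigma) = (98.7 - 95.23) / (3*2.2) = 0.5258
Cpl = (mean - LSL) / (3*sigma) = (95.23 - 91.3) / (3*2.2) = 0.5955
Cpk = min(Cpu, Cpl) = 0.5258

0.5258


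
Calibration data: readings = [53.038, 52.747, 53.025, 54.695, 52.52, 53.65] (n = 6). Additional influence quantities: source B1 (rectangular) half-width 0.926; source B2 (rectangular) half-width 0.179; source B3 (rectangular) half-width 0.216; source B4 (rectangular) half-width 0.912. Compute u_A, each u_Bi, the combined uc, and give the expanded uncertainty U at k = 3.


mean = (53.038 + 52.747 + 53.025 + 54.695 + 52.52 + 53.65) / 6 = 53.27916667
s = sqrt(sum((x - mean)^2)/(n-1)) = 0.79049337
u_A = s / sqrt(n) = 0.79049337 / sqrt(6) = 0.32271757
u_B1 = 0.926 / sqrt(3) = 0.53462635
u_B2 = 0.179 / sqrt(3) = 0.1033457
u_B3 = 0.216 / sqrt(3) = 0.12470766
u_B4 = 0.912 / sqrt(3) = 0.52654345
uc = sqrt(0.32271757^2 + 0.53462635^2 + 0.1033457^2 + 0.12470766^2 + 0.52654345^2) = 0.83273784
U = k * uc = 3 * 0.83273784
U = 2.4982

2.4982


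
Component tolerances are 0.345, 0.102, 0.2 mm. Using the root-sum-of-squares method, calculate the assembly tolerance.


RSS = sqrt(0.345^2 + 0.102^2 + 0.2^2)
= sqrt(0.169429)
= 0.4116

0.4116


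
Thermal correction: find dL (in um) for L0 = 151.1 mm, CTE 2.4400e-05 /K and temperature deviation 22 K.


dL = L * alpha * dT
= 151.1 * 2.4400e-05 * 22
= 0.0811105 mm
dL_um = 0.0811105 * 1000 = 81.1105 um

81.1105


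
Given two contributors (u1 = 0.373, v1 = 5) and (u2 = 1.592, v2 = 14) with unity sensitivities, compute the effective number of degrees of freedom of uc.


uc = sqrt(u1^2 + u2^2) = sqrt(0.373^2 + 1.592^2) = 1.6351125
v_eff = uc^4 / (u1^4/v1 + u2^4/v2)
= 1.6351125^4 / (0.373^4/5 + 1.592^4/14)
= 7.1480989 / 0.46269336
v_eff = 15.4489

15.4489


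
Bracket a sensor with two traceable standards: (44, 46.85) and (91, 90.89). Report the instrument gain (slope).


slope = (y2 - y1) / (x2 - x1)
= (90.89 - 46.85) / (91 - 44)
= 44.0400 / 47
= 0.9370

0.9370


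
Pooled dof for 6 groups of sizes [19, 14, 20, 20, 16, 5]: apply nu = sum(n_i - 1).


nu = sum_i (n_i - 1)
nu = ((19 - 1) + (14 - 1) + (20 - 1) + (20 - 1) + (16 - 1) + (5 - 1))
nu = 18 + 13 + 19 + 19 + 15 + 4
nu = 88

88


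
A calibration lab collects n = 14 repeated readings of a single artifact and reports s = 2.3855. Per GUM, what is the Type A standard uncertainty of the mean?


u_A = s / sqrt(n)
u_A = 2.3855 / sqrt(14)
u_A = 2.3855 / 3.7416574
u_A = 0.6376

0.6376


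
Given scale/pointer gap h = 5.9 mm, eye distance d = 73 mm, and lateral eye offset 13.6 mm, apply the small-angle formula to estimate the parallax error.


error = h * offset / d
= 5.9 * 13.6 / 73
= 1.0992

1.0992


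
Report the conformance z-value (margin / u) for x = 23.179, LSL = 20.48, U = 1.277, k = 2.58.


u = U / k = 1.277 / 2.58 = 0.49496124
margin = |LSL - x| = |20.48 - 23.179| = 2.699
z = margin / u = 2.699 / 0.49496124
z = 5.4530

5.4530


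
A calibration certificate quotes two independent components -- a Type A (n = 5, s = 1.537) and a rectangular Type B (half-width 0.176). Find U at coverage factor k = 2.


u_A = s / sqrt(n) = 1.537 / sqrt(5) = 0.6873673
u_B = half_width / sqrt(3) = 0.176 / sqrt(3) = 0.10161365
uc = sqrt(u_A^2 + u_B^2) = sqrt(0.6873673^2 + 0.10161365^2) = 0.69483749
U = k * uc = 2 * 0.69483749
U = 1.3897

1.3897


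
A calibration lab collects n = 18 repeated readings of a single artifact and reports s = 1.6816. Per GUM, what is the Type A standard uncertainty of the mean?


u_A = s / sqrt(n)
u_A = 1.6816 / sqrt(18)
u_A = 1.6816 / 4.2426407
u_A = 0.3964

0.3964


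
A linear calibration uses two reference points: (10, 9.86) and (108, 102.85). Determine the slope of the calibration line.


slope = (y2 - y1) / (x2 - x1)
= (102.85 - 9.86) / (108 - 10)
= 92.9900 / 98
= 0.9489

0.9489


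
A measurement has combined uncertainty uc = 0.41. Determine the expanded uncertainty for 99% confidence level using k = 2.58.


U = k * uc
U = 2.58 * 0.41
U = 1.0578

1.0578


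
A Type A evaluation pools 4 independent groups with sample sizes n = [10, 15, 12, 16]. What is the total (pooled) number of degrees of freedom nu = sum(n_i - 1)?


nu = sum_i (n_i - 1)
nu = ((10 - 1) + (15 - 1) + (12 - 1) + (16 - 1))
nu = 9 + 14 + 11 + 15
nu = 49

49


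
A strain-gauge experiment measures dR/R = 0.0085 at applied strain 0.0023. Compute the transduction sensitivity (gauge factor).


GF = (dR/R) / epsilon
= 0.0085 / 0.0023
= 3.6957

3.6957


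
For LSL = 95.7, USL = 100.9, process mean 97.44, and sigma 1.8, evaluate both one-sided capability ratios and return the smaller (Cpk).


Cpu = (USL - mean) / (3*sigma) = (100.9 - 97.44) / (3*1.8) = 0.6407
Cpl = (mean - LSL) / (3*sigma) = (97.44 - 95.7) / (3*1.8) = 0.3222
Cpk = min(Cpu, Cpl) = 0.3222

0.3222


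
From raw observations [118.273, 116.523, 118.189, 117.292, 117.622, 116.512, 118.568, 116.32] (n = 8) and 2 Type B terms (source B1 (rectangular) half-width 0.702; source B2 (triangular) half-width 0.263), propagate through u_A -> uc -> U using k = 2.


mean = (118.273 + 116.523 + 118.189 + 117.292 + 117.622 + 116.512 + 118.568 + 116.32) / 8 = 117.412375
s = sqrt(sum((x - mean)^2)/(n-1)) = 0.88903398
u_A = s / sqrt(n) = 0.88903398 / sqrt(8) = 0.31432098
u_B1 = 0.702 / sqrt(3) = 0.40529989
u_B2 = 0.263 / sqrt(6) = 0.1073693
uc = sqrt(0.31432098^2 + 0.40529989^2 + 0.1073693^2) = 0.52401703
U = k * uc = 2 * 0.52401703
U = 1.0480

1.0480


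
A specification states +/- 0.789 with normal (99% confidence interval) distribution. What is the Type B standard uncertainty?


u_B = half_width / 2.576
u_B = 0.789 / 2.576
u_B = 0.3063

0.3063


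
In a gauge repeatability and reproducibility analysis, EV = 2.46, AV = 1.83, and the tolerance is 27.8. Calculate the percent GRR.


GRR = sqrt(EV^2 + AV^2) = sqrt(2.46^2 + 1.83^2) = 3.0660235
%GRR = GRR / tol * 100 = 3.0660235 / 27.8 * 100
%GRR = 11.0289

11.0289


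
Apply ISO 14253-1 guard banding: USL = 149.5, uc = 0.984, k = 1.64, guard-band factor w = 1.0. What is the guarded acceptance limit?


U = k * uc = 1.64 * 0.984 = 1.61376
guard band g = w * U = 1.0 * 1.61376 = 1.61376
AL = USL - g = 149.5 - 1.61376
AL = 147.8862

147.8862


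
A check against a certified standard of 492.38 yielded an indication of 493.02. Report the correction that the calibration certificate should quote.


Correction = standard - reading
= 492.38 - 493.02
= -0.6400

-0.6400


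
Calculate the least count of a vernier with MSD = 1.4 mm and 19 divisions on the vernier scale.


LC = MSD / n_div
= 1.4 / 19
= 0.0737

0.0737


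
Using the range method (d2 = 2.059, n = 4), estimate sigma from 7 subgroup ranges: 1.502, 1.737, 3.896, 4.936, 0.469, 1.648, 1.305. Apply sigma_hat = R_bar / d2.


R_bar = (1.502 + 1.737 + 3.896 + 4.936 + 0.469 + 1.648 + 1.305) / 7
R_bar = 15.493 / 7 = 2.2132857
sigma_hat = R_bar / d2 = 2.2132857 / 2.059 = 1.0749

1.0749


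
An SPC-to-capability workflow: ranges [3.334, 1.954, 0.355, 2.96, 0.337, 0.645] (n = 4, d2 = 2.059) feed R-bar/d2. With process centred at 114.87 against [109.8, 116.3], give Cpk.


R_bar = (3.334 + 1.954 + 0.355 + 2.96 + 0.337 + 0.645) / 6 = 1.5975
sigma = R_bar / d2 = 1.5975 / 2.059 = 0.77586207
Cp = (USL - LSL)/(6*sigma) = (116.3 - 109.8)/(6*0.77586207) = 1.3963
Cpu = (116.3 - 114.87)/(3*0.77586207) = 0.6144
Cpl = (114.87 - 109.8)/(3*0.77586207) = 2.1782
Cpk = min(Cpu, Cpl) = 0.6144

0.6144


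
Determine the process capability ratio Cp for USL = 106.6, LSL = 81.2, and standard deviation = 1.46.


Cp = (USL - LSL) / (6 * sigma)
= (106.6 - 81.2) / (6 * 1.46)
= 25.4000 / 8.7600
= 2.8995

2.8995


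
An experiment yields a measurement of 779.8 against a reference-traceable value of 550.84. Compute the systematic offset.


Systematic error = measured - true
= 779.8 - 550.84
= 228.9600

228.9600


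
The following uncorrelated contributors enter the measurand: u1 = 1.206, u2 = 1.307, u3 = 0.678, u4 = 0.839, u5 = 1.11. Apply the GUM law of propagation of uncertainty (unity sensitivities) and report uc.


uc = sqrt(1.206^2 + 1.307^2 + 0.678^2 + 0.839^2 + 1.11^2)
uc = sqrt(5.55839)
uc = 2.3576

2.3576


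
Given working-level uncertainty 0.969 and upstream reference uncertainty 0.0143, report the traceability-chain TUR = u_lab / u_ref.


TUR = u_lab / u_ref
= 0.969 / 0.0143
= 67.7622

67.7622


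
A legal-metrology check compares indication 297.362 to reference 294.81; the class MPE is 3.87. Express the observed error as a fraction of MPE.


e = indication - reference = 297.362 - 294.81 = 2.5520
|e| = 2.5520
ratio = |e| / MPE = 2.5520 / 3.87
ratio = 0.6594

0.6594


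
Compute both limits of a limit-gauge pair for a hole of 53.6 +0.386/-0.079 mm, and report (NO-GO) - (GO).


GO = nominal - lower_tol (smallest hole = maximum material condition)
GO = 53.6 - 0.079 = 53.521
NO-GO = nominal + upper_tol (largest hole = least material condition)
NO-GO = 53.6 + 0.386 = 53.986
spread = NO-GO - GO = 53.986 - 53.521 = 0.4650

0.4650


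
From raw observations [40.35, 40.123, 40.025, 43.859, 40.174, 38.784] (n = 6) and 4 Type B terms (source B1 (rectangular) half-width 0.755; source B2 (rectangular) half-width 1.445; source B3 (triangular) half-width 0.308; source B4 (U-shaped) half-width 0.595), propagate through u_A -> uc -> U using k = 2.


mean = (40.35 + 40.123 + 40.025 + 43.859 + 40.174 + 38.784) / 6 = 40.5525
s = sqrt(sum((x - mean)^2)/(n-1)) = 1.7150819
u_A = s / sqrt(n) = 1.7150819 / sqrt(6) = 0.70017925
u_B1 = 0.755 / sqrt(3) = 0.43589945
u_B2 = 1.445 / sqrt(3) = 0.83427114
u_B3 = 0.308 / sqrt(6) = 0.12574047
u_B4 = 0.595 / sqrt(2) = 0.42072853
uc = sqrt(0.70017925^2 + 0.43589945^2 + 0.83427114^2 + 0.12574047^2 + 0.42072853^2) = 1.2526335
U = k * uc = 2 * 1.2526335
U = 2.5053

2.5053


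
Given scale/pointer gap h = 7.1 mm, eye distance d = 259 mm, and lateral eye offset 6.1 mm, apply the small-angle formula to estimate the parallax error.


error = h * offset / d
= 7.1 * 6.1 / 259
= 0.1672

0.1672


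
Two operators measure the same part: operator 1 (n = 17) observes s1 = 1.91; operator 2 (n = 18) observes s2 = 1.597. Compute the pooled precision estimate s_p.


s_p = sqrt(((n1-1)*s1^2 + (n2-1)*s2^2) / (n1+n2-2))
numerator = (17-1)*1.91^2 + (18-1)*1.597^2 = 58.3696 + 43.356953 = 101.72655
denominator = 17 + 18 - 2 = 33
s_p^2 = 101.72655 / 33 = 3.0826227
s_p = sqrt(3.0826227) = 1.7557

1.7557


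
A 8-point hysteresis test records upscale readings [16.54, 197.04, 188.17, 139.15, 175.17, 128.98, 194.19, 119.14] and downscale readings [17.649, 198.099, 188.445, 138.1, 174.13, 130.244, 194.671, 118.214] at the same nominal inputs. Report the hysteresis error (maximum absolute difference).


|16.54 - 17.649| = 1.1090
|197.04 - 198.099| = 1.0590
|188.17 - 188.445| = 0.2750
|139.15 - 138.1| = 1.0500
|175.17 - 174.13| = 1.0400
|128.98 - 130.244| = 1.2640
|194.19 - 194.671| = 0.4810
|119.14 - 118.214| = 0.9260
hysteresis = max(diffs) = 1.2640

1.2640


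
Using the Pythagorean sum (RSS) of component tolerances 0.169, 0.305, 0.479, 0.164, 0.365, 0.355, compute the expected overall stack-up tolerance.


RSS = sqrt(0.169^2 + 0.305^2 + 0.479^2 + 0.164^2 + 0.365^2 + 0.355^2)
= sqrt(0.637173)
= 0.7982

0.7982


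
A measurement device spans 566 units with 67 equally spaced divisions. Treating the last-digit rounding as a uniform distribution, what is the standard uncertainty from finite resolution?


resolution = range / divisions
resolution = 566 / 67 = 8.4477612
u_res = resolution / (2*sqrt(3))
u_res = 8.4477612 / 3.4641016
u_res = 2.4387

2.4387


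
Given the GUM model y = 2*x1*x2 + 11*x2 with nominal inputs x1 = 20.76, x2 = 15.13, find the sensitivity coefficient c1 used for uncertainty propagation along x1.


y = 2*x1*x2 + 11*x2
dy/dx1 = 2*x2
Evaluate at x2 = 15.13: c1 = 2 * 15.13
c1 = 30.2600

30.2600


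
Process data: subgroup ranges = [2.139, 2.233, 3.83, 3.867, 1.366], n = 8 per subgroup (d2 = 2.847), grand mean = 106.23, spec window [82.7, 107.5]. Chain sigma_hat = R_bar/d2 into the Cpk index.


R_bar = (2.139 + 2.233 + 3.83 + 3.867 + 1.366) / 5 = 2.687
sigma = R_bar / d2 = 2.687 / 2.847 = 0.94380049
Cp = (USL - LSL)/(6*sigma) = (107.5 - 82.7)/(6*0.94380049) = 4.3795
Cpu = (107.5 - 106.23)/(3*0.94380049) = 0.4485
Cpl = (106.23 - 82.7)/(3*0.94380049) = 8.3104
Cpk = min(Cpu, Cpl) = 0.4485

0.4485


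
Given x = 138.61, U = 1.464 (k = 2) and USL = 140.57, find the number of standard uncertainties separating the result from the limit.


u = U / k = 1.464 / 2 = 0.732
margin = |USL - x| = |140.57 - 138.61| = 1.96
z = margin / u = 1.96 / 0.732
z = 2.6776

2.6776


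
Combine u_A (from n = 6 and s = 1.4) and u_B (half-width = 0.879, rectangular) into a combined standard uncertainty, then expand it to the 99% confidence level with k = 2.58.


u_A = s / sqrt(n) = 1.4 / sqrt(6) = 0.57154761
u_B = half_width / sqrt(3) = 0.879 / sqrt(3) = 0.50749089
uc = sqrt(u_A^2 + u_B^2) = sqrt(0.57154761^2 + 0.50749089^2) = 0.76433872
U = k * uc = 2.58 * 0.76433872
U = 1.9720

1.9720


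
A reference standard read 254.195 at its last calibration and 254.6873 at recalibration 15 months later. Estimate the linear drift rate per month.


rate = (v2 - v1) / months
= (254.6873 - 254.195) / 15
= 0.4923 / 15
= 0.0328

0.0328


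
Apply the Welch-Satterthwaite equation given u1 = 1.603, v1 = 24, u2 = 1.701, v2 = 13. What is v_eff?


uc = sqrt(u1^2 + u2^2) = sqrt(1.603^2 + 1.701^2) = 2.3373083
v_eff = uc^4 / (u1^4/v1 + u2^4/v2)
= 2.3373083^4 / (1.603^4/24 + 1.701^4/13)
= 29.844479 / 0.91910269
v_eff = 32.4713

32.4713


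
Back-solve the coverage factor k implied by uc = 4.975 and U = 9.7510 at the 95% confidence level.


k = U / uc
k = 9.7510 / 4.975
k = 1.96

1.96


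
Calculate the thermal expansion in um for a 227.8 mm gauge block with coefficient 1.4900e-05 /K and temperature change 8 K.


dL = L * alpha * dT
= 227.8 * 1.4900e-05 * 8
= 0.0271538 mm
dL_um = 0.0271538 * 1000 = 27.1538 um

27.1538


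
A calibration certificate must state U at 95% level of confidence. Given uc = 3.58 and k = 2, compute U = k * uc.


U = k * uc
U = 2 * 3.58
U = 7.1600

7.1600


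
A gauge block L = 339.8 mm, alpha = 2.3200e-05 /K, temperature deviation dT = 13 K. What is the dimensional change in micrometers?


dL = L * alpha * dT
= 339.8 * 2.3200e-05 * 13
= 0.1024837 mm
dL_um = 0.1024837 * 1000 = 102.4837 um

102.4837


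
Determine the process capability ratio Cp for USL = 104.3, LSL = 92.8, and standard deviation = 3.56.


Cp = (USL - LSL) / (6 * sigma)
= (104.3 - 92.8) / (6 * 3.56)
= 11.5000 / 21.3600
= 0.5384

0.5384


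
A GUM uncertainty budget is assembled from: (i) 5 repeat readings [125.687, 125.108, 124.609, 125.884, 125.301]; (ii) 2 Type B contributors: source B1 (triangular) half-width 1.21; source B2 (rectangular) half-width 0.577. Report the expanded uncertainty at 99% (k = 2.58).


mean = (125.687 + 125.108 + 124.609 + 125.884 + 125.301) / 5 = 125.3178
s = sqrt(sum((x - mean)^2)/(n-1)) = 0.5008959
u_A = s / sqrt(n) = 0.5008959 / sqrt(5) = 0.22400746
u_B1 = 1.21 / sqrt(6) = 0.49398043
u_B2 = 0.577 / sqrt(3) = 0.33313111
uc = sqrt(0.22400746^2 + 0.49398043^2 + 0.33313111^2) = 0.63653149
U = k * uc = 2.58 * 0.63653149
U = 1.6423

1.6423


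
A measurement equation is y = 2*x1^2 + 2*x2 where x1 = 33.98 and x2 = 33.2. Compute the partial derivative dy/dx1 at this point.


y = 2*x1^2 + 2*x2
dy/dx1 = 2*2*x1
Evaluate at x1 = 33.98: c1 = 4 * 33.98
c1 = 135.9200

135.9200


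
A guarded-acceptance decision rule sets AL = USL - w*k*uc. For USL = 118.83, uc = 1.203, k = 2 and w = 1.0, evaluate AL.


U = k * uc = 2 * 1.203 = 2.406
guard band g = w * U = 1.0 * 2.406 = 2.406
AL = USL - g = 118.83 - 2.406
AL = 116.4240

116.4240


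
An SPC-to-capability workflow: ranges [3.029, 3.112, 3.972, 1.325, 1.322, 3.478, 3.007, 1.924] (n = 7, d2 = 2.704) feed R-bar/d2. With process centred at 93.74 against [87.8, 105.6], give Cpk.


R_bar = (3.029 + 3.112 + 3.972 + 1.325 + 1.322 + 3.478 + 3.007 + 1.924) / 8 = 2.646125
sigma = R_bar / d2 = 2.646125 / 2.704 = 0.97859652
Cp = (USL - LSL)/(6*sigma) = (105.6 - 87.8)/(6*0.97859652) = 3.0316
Cpu = (105.6 - 93.74)/(3*0.97859652) = 4.0398
Cpl = (93.74 - 87.8)/(3*0.97859652) = 2.0233
Cpk = min(Cpu, Cpl) = 2.0233

2.0233


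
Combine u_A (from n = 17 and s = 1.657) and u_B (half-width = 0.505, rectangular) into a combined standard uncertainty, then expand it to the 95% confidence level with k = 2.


u_A = s / sqrt(n) = 1.657 / sqrt(17) = 0.40188153
u_B = half_width / sqrt(3) = 0.505 / sqrt(3) = 0.29156189
uc = sqrt(u_A^2 + u_B^2) = sqrt(0.40188153^2 + 0.29156189^2) = 0.49650488
U = k * uc = 2 * 0.49650488
U = 0.9930

0.9930


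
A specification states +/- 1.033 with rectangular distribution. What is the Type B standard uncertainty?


u_B = half_width / sqrt(3)
u_B = 1.033 / 1.7320508
u_B = 0.5964

0.5964


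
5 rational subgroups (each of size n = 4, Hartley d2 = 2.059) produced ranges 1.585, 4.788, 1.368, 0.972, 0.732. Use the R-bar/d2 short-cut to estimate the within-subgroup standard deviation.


R_bar = (1.585 + 4.788 + 1.368 + 0.972 + 0.732) / 5
R_bar = 9.445 / 5 = 1.889
sigma_hat = R_bar / d2 = 1.889 / 2.059 = 0.9174

0.9174


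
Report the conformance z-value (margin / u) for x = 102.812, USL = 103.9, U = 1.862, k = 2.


u = U / k = 1.862 / 2 = 0.931
margin = |USL - x| = |103.9 - 102.812| = 1.088
z = margin / u = 1.088 / 0.931
z = 1.1686

1.1686


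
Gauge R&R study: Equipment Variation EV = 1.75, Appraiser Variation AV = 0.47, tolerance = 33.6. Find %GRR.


GRR = sqrt(EV^2 + AV^2) = sqrt(1.75^2 + 0.47^2) = 1.8120155
%GRR = GRR / tol * 100 = 1.8120155 / 33.6 * 100
%GRR = 5.3929

5.3929


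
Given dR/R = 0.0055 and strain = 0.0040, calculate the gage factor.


GF = (dR/R) / epsilon
= 0.0055 / 0.0040
= 1.3750

1.3750


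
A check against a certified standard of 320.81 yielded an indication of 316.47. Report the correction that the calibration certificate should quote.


Correction = standard - reading
= 320.81 - 316.47
= 4.3400

4.3400


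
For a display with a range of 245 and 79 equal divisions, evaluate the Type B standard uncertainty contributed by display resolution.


resolution = range / divisions
resolution = 245 / 79 = 3.1012658
u_res = resolution / (2*sqrt(3))
u_res = 3.1012658 / 3.4641016
u_res = 0.8953

0.8953


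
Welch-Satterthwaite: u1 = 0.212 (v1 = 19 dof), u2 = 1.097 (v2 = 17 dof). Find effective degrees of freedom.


uc = sqrt(u1^2 + u2^2) = sqrt(0.212^2 + 1.097^2) = 1.1172972
v_eff = uc^4 / (u1^4/v1 + u2^4/v2)
= 1.1172972^4 / (0.212^4/19 + 1.097^4/17)
= 1.5583853 / 0.08529415
v_eff = 18.2707

18.2707


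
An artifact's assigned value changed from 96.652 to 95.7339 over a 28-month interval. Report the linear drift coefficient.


rate = (v2 - v1) / months
= (95.7339 - 96.652) / 28
= -0.9181 / 28
= -0.0328

-0.0328


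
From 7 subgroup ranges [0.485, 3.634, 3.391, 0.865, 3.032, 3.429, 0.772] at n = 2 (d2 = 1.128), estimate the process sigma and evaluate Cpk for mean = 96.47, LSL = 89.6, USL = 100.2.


R_bar = (0.485 + 3.634 + 3.391 + 0.865 + 3.032 + 3.429 + 0.772) / 7 = 2.2297143
sigma = R_bar / d2 = 2.2297143 / 1.128 = 1.9766971
Cp = (USL - LSL)/(6*sigma) = (100.2 - 89.6)/(6*1.9766971) = 0.8937
Cpu = (100.2 - 96.47)/(3*1.9766971) = 0.6290
Cpl = (96.47 - 89.6)/(3*1.9766971) = 1.1585
Cpk = min(Cpu, Cpl) = 0.6290

0.6290


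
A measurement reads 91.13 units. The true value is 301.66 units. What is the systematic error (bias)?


Systematic error = measured - true
= 91.13 - 301.66
= -210.5300

-210.5300


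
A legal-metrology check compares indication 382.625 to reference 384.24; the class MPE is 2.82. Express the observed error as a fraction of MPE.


e = indication - reference = 382.625 - 384.24 = -1.6150
|e| = 1.6150
ratio = |e| / MPE = 1.6150 / 2.82
ratio = 0.5727

0.5727


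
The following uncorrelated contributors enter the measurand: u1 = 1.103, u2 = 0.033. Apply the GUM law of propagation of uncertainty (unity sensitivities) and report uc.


uc = sqrt(1.103^2 + 0.033^2)
uc = sqrt(1.217698)
uc = 1.1035

1.1035


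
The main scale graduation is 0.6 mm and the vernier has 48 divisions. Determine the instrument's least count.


LC = MSD / n_div
= 0.6 / 48
= 0.0125

0.0125


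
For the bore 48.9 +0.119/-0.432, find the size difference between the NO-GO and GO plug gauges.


GO = nominal - lower_tol (smallest hole = maximum material condition)
GO = 48.9 - 0.432 = 48.468
NO-GO = nominal + upper_tol (largest hole = least material condition)
NO-GO = 48.9 + 0.119 = 49.019
spread = NO-GO - GO = 49.019 - 48.468 = 0.5510

0.5510


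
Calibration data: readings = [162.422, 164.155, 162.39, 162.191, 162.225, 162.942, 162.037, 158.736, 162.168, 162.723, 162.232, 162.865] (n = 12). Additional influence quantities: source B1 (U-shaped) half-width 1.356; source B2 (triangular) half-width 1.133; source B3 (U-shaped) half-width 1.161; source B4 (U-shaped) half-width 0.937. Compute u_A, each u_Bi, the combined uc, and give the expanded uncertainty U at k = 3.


mean = (162.422 + 164.155 + 162.39 + 162.191 + 162.225 + 162.942 + 162.037 + 158.736 + 162.168 + 162.723 + 162.232 + 162.865) / 12 = 162.2571667
s = sqrt(sum((x - mean)^2)/(n-1)) = 1.2491135
u_A = s / sqrt(n) = 1.2491135 / sqrt(12) = 0.36058801
u_B1 = 1.356 / sqrt(2) = 0.9588368
u_B2 = 1.133 / sqrt(6) = 0.46254531
u_B3 = 1.161 / sqrt(2) = 0.82095097
u_B4 = 0.937 / sqrt(2) = 0.66255905
uc = sqrt(0.36058801^2 + 0.9588368^2 + 0.46254531^2 + 0.82095097^2 + 0.66255905^2) = 1.5415203
U = k * uc = 3 * 1.5415203
U = 4.6246

4.6246


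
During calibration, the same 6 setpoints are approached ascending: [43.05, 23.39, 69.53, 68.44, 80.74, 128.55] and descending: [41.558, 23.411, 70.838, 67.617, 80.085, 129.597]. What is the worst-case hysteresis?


|43.05 - 41.558| = 1.4920
|23.39 - 23.411| = 0.0210
|69.53 - 70.838| = 1.3080
|68.44 - 67.617| = 0.8230
|80.74 - 80.085| = 0.6550
|128.55 - 129.597| = 1.0470
hysteresis = max(diffs) = 1.4920

1.4920


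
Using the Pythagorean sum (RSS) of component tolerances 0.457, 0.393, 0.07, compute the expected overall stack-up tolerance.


RSS = sqrt(0.457^2 + 0.393^2 + 0.07^2)
= sqrt(0.368198)
= 0.6068

0.6068


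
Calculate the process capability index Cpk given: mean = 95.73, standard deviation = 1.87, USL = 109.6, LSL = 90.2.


Cpu = (USL - mean) / (3*sigma) = (109.6 - 95.73) / (3*1.87) = 2.4724
Cpl = (mean - LSL) / (3*sigma) = (95.73 - 90.2) / (3*1.87) = 0.9857
Cpk = min(Cpu, Cpl) = 0.9857

0.9857


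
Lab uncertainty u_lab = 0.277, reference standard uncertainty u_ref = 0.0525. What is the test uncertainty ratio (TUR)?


TUR = u_lab / u_ref
= 0.277 / 0.0525
= 5.2762

5.2762


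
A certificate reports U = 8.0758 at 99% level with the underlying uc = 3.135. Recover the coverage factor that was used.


k = U / uc
k = 8.0758 / 3.135
k = 2.576

2.576


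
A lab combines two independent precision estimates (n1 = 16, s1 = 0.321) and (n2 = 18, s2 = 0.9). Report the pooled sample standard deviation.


s_p = sqrt(((n1-1)*s1^2 + (n2-1)*s2^2) / (n1+n2-2))
numerator = (16-1)*0.321^2 + (18-1)*0.9^2 = 1.545615 + 13.77 = 15.315615
denominator = 16 + 18 - 2 = 32
s_p^2 = 15.315615 / 32 = 0.47861297
s_p = sqrt(0.47861297) = 0.6918

0.6918


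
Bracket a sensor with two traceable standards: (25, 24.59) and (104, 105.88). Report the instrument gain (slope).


slope = (y2 - y1) / (x2 - x1)
= (105.88 - 24.59) / (104 - 25)
= 81.2900 / 79
= 1.0290

1.0290


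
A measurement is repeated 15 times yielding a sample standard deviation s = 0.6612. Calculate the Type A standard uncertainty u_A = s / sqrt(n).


u_A = s / sqrt(n)
u_A = 0.6612 / sqrt(15)
u_A = 0.6612 / 3.8729833
u_A = 0.1707

0.1707


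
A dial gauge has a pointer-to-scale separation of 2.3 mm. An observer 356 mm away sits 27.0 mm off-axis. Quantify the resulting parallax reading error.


error = h * offset / d
= 2.3 * 27.0 / 356
= 0.1744

0.1744


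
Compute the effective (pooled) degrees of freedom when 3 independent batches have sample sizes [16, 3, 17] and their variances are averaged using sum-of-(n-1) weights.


nu = sum_i (n_i - 1)
nu = ((16 - 1) + (3 - 1) + (17 - 1))
nu = 15 + 2 + 16
nu = 33

33


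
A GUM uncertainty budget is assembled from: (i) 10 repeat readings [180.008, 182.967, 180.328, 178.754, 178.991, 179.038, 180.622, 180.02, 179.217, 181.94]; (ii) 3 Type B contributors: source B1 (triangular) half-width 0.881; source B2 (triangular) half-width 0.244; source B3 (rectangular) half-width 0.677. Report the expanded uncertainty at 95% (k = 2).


mean = (180.008 + 182.967 + 180.328 + 178.754 + 178.991 + 179.038 + 180.622 + 180.02 + 179.217 + 181.94) / 10 = 180.1885
s = sqrt(sum((x - mean)^2)/(n-1)) = 1.3668873
u_A = s / sqrt(n) = 1.3668873 / sqrt(10) = 0.43224772
u_B1 = 0.881 / sqrt(6) = 0.35966674
u_B2 = 0.244 / sqrt(6) = 0.099612583
u_B3 = 0.677 / sqrt(3) = 0.39086613
uc = sqrt(0.43224772^2 + 0.35966674^2 + 0.099612583^2 + 0.39086613^2) = 0.69202403
U = k * uc = 2 * 0.69202403
U = 1.3840

1.3840


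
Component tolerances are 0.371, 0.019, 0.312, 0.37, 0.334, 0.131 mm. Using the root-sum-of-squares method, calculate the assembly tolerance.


RSS = sqrt(0.371^2 + 0.019^2 + 0.312^2 + 0.37^2 + 0.334^2 + 0.131^2)
= sqrt(0.500963)
= 0.7078

0.7078


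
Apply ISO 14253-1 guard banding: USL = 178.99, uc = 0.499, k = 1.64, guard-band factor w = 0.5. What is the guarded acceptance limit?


U = k * uc = 1.64 * 0.499 = 0.81836
guard band g = w * U = 0.5 * 0.81836 = 0.40918
AL = USL - g = 178.99 - 0.40918
AL = 178.5808

178.5808


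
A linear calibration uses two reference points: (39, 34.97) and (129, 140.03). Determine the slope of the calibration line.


slope = (y2 - y1) / (x2 - x1)
= (140.03 - 34.97) / (129 - 39)
= 105.0600 / 90
= 1.1673

1.1673


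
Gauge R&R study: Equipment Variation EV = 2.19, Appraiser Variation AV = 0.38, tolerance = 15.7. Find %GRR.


GRR = sqrt(EV^2 + AV^2) = sqrt(2.19^2 + 0.38^2) = 2.2227236
%GRR = GRR / tol * 100 = 2.2227236 / 15.7 * 100
%GRR = 14.1575

14.1575


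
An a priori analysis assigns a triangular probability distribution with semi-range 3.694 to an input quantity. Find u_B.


u_B = half_width / sqrt(6)
u_B = 3.694 / 2.4494897
u_B = 1.5081

1.5081


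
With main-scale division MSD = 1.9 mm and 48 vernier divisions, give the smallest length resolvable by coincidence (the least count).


LC = MSD / n_div
= 1.9 / 48
= 0.0396

0.0396


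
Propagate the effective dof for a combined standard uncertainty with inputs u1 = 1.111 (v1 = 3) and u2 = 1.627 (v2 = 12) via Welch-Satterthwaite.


uc = sqrt(u1^2 + u2^2) = sqrt(1.111^2 + 1.627^2) = 1.9701396
v_eff = uc^4 / (u1^4/v1 + u2^4/v2)
= 1.9701396^4 / (1.111^4/3 + 1.627^4/12)
= 15.065654 / 1.0917904
v_eff = 13.7990

13.7990


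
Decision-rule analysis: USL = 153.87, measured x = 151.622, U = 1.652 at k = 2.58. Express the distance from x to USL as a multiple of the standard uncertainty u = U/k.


u = U / k = 1.652 / 2.58 = 0.64031008
margin = |USL - x| = |153.87 - 151.622| = 2.248
z = margin / u = 2.248 / 0.64031008
z = 3.5108

3.5108


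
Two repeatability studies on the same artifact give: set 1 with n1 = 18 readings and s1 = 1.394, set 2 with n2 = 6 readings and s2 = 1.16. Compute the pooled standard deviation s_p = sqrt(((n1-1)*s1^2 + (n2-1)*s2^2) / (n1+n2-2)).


s_p = sqrt(((n1-1)*s1^2 + (n2-1)*s2^2) / (n1+n2-2))
numerator = (18-1)*1.394^2 + (6-1)*1.16^2 = 33.035012 + 6.728 = 39.763012
denominator = 18 + 6 - 2 = 22
s_p^2 = 39.763012 / 22 = 1.8074096
s_p = sqrt(1.8074096) = 1.3444

1.3444


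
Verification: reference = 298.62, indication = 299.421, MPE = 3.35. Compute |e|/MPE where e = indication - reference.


e = indication - reference = 299.421 - 298.62 = 0.8010
|e| = 0.8010
ratio = |e| / MPE = 0.8010 / 3.35
ratio = 0.2391

0.2391


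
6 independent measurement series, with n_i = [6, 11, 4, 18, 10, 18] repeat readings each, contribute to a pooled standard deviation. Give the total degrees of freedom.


nu = sum_i (n_i - 1)
nu = ((6 - 1) + (11 - 1) + (4 - 1) + (18 - 1) + (10 - 1) + (18 - 1))
nu = 5 + 10 + 3 + 17 + 9 + 17
nu = 61

61


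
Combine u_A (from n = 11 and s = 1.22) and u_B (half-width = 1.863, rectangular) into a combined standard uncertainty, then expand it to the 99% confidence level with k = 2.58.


u_A = s / sqrt(n) = 1.22 / sqrt(11) = 0.36784384
u_B = half_width / sqrt(3) = 1.863 / sqrt(3) = 1.0756036
uc = sqrt(u_A^2 + u_B^2) = sqrt(0.36784384^2 + 1.0756036^2) = 1.1367639
U = k * uc = 2.58 * 1.1367639
U = 2.9329

2.9329


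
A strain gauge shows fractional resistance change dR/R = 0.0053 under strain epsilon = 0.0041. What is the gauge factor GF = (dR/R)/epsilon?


GF = (dR/R) / epsilon
= 0.0053 / 0.0041
= 1.2927

1.2927


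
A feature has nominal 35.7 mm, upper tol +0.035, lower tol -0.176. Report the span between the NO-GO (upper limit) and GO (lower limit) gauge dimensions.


GO = nominal - lower_tol (smallest hole = maximum material condition)
GO = 35.7 - 0.176 = 35.524
NO-GO = nominal + upper_tol (largest hole = least material condition)
NO-GO = 35.7 + 0.035 = 35.735
spread = NO-GO - GO = 35.735 - 35.524 = 0.2110

0.2110


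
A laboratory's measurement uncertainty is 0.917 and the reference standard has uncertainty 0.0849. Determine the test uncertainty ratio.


TUR = u_lab / u_ref
= 0.917 / 0.0849
= 10.8009

10.8009


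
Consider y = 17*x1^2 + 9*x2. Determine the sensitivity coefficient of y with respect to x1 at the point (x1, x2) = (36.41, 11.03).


y = 17*x1^2 + 9*x2
dy/dx1 = 2*17*x1
Evaluate at x1 = 36.41: c1 = 34 * 36.41
c1 = 1237.9400

1237.9400


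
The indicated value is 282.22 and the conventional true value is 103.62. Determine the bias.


Systematic error = measured - true
= 282.22 - 103.62
= 178.6000

178.6000


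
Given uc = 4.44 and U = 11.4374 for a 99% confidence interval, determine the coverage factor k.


k = U / uc
k = 11.4374 / 4.44
k = 2.576

2.576


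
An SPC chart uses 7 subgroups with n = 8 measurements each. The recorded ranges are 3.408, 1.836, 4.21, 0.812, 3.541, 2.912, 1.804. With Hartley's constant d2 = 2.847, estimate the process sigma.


R_bar = (3.408 + 1.836 + 4.21 + 0.812 + 3.541 + 2.912 + 1.804) / 7
R_bar = 18.523 / 7 = 2.6461429
sigma_hat = R_bar / d2 = 2.6461429 / 2.847 = 0.9294

0.9294
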